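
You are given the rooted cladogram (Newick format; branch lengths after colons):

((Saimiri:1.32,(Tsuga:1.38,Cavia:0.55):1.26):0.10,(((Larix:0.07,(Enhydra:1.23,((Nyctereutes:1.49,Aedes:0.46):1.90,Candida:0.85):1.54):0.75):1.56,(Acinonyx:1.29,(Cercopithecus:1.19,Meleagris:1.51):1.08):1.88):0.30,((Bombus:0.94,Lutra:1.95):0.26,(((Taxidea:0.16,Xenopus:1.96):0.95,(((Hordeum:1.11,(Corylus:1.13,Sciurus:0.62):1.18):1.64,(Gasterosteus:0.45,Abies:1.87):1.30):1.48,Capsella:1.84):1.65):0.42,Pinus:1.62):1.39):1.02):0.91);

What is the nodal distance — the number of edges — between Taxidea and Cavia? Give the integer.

9

The MRCA of Taxidea and Cavia is the root of the tree.
From Taxidea up to that node: 6 branches. From Cavia up to the same node: 3 branches. Total: 6 + 3 = 9.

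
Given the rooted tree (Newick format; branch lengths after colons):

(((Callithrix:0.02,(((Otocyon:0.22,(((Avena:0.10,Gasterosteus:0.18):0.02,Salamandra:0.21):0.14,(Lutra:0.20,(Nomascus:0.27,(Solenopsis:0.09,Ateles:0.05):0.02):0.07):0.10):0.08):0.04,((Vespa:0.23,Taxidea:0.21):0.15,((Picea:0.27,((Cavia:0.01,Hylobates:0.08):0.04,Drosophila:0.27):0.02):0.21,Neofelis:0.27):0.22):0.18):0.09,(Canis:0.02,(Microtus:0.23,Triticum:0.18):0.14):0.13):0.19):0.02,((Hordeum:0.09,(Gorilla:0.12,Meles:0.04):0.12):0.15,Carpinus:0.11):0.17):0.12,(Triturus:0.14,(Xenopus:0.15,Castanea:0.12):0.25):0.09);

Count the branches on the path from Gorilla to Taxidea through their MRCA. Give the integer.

10

The MRCA of Gorilla and Taxidea is the node subtending ((Callithrix,(((Otocyon,(((Avena,Gasterosteus),Salamandra),(Lutra,(Nomascus,(Solenopsis,Ateles))))),((Vespa,Taxidea),((Picea,((Cavia,Hylobates),Drosophila)),Neofelis))),(Canis,(Microtus,Triticum)))),((Hordeum,(Gorilla,Meles)),Carpinus)).
From Gorilla up to that node: 4 branches. From Taxidea up to the same node: 6 branches. Total: 4 + 6 = 10.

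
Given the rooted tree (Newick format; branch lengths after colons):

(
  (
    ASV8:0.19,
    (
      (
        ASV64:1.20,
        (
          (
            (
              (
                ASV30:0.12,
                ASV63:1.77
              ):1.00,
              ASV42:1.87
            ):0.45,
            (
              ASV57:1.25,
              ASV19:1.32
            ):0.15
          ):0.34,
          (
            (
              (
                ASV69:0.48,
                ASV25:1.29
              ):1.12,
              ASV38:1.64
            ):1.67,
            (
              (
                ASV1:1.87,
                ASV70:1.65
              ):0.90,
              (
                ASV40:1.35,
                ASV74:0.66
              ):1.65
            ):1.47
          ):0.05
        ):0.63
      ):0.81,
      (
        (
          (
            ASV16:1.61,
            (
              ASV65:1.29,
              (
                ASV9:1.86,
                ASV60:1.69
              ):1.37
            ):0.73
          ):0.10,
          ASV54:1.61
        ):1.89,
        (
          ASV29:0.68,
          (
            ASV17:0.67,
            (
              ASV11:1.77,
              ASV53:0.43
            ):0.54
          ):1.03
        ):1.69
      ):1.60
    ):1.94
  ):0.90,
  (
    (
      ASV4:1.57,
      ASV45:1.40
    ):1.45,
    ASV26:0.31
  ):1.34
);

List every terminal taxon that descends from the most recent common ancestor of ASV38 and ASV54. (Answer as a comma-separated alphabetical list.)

ASV1, ASV11, ASV16, ASV17, ASV19, ASV25, ASV29, ASV30, ASV38, ASV40, ASV42, ASV53, ASV54, ASV57, ASV60, ASV63, ASV64, ASV65, ASV69, ASV70, ASV74, ASV9

Tracing ASV38: it sits inside ((ASV69,ASV25),ASV38).
Tracing ASV54: it sits inside ((ASV16,(ASV65,(ASV9,ASV60))),ASV54).
The smallest clade enclosing both is ((ASV64,((((ASV30,ASV63),ASV42),(ASV57,ASV19)),(((ASV69,ASV25),ASV38),((ASV1,ASV70),(ASV40,ASV74))))),(((ASV16,(ASV65,(ASV9,ASV60))),ASV54),(ASV29,(ASV17,(ASV11,ASV53))))); the answer is its 22 terminal taxa in alphabetical order.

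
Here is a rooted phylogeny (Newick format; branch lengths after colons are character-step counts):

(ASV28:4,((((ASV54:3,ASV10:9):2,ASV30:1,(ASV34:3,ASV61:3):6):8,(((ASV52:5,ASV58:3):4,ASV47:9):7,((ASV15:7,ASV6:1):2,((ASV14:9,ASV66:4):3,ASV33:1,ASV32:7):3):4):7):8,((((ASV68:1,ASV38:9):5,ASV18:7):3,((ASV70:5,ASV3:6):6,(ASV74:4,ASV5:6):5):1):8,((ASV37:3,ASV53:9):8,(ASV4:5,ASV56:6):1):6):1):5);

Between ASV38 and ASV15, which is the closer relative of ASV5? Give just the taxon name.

ASV38

The MRCA of ASV5 and ASV38 subtends (((ASV68,ASV38),ASV18),((ASV70,ASV3),(ASV74,ASV5))) (7 taxa).
The MRCA of ASV5 and ASV15 subtends ((((ASV54,ASV10),ASV30,(ASV34,ASV61)),(((ASV52,ASV58),ASV47),((ASV15,ASV6),((ASV14,ASV66),ASV33,ASV32)))),((((ASV68,ASV38),ASV18),((ASV70,ASV3),(ASV74,ASV5))),((ASV37,ASV53),(ASV4,ASV56)))) (25 taxa).
The first is nested inside the second, so ASV5 shares a more recent common ancestor with ASV38.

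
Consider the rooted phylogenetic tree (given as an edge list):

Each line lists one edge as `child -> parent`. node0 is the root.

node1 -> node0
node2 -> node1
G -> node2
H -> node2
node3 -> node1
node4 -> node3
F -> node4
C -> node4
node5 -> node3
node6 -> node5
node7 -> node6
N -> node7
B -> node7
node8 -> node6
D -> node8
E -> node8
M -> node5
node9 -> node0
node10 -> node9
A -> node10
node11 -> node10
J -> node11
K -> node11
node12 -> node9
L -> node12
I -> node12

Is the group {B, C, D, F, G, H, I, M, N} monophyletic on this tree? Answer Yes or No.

The MRCA of the listed taxa is the root, so the smallest clade containing them is the whole tree.
That clade also contains A, E, J, K, L, which are not in the proposed group, so the group is not monophyletic.

No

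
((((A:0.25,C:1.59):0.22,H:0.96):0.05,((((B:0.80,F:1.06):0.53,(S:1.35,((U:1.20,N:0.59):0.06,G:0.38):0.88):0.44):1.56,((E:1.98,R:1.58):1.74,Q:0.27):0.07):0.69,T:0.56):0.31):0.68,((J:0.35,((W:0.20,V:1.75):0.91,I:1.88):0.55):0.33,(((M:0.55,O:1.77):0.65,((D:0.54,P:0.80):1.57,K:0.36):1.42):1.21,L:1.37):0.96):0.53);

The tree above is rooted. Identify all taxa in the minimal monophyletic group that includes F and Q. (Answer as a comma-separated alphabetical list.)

B, E, F, G, N, Q, R, S, U

Tracing F: it sits inside (B,F).
Tracing Q: it sits inside ((E,R),Q).
The smallest clade enclosing both is (((B,F),(S,((U,N),G))),((E,R),Q)); the answer is its 9 terminal taxa in alphabetical order.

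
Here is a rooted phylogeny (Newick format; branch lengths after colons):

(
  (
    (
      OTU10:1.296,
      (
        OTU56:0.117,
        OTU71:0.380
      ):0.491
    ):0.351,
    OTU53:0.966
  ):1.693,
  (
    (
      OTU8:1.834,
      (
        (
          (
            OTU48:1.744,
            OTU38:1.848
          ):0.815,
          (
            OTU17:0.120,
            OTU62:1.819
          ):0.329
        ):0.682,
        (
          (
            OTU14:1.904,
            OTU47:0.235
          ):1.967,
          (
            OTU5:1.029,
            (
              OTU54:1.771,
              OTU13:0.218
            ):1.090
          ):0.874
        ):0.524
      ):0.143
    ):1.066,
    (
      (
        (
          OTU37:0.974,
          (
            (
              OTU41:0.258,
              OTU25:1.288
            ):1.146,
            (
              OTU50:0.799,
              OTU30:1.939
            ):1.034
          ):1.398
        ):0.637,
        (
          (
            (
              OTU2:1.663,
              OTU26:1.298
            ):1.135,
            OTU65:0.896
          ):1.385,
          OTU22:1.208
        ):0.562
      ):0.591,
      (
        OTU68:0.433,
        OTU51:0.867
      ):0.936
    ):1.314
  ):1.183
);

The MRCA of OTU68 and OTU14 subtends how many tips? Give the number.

21

The MRCA of OTU68 and OTU14 is the node subtending ((OTU8,(((OTU48,OTU38),(OTU17,OTU62)),((OTU14,OTU47),(OTU5,(OTU54,OTU13))))),(((OTU37,((OTU41,OTU25),(OTU50,OTU30))),(((OTU2,OTU26),OTU65),OTU22)),(OTU68,OTU51))).
That clade contains 21 terminal taxa: OTU13, OTU14, OTU17, OTU2, OTU22, OTU25, OTU26, OTU30, OTU37, OTU38, OTU41, OTU47, OTU48, OTU5, OTU50, OTU51, OTU54, OTU62, OTU65, OTU68, OTU8.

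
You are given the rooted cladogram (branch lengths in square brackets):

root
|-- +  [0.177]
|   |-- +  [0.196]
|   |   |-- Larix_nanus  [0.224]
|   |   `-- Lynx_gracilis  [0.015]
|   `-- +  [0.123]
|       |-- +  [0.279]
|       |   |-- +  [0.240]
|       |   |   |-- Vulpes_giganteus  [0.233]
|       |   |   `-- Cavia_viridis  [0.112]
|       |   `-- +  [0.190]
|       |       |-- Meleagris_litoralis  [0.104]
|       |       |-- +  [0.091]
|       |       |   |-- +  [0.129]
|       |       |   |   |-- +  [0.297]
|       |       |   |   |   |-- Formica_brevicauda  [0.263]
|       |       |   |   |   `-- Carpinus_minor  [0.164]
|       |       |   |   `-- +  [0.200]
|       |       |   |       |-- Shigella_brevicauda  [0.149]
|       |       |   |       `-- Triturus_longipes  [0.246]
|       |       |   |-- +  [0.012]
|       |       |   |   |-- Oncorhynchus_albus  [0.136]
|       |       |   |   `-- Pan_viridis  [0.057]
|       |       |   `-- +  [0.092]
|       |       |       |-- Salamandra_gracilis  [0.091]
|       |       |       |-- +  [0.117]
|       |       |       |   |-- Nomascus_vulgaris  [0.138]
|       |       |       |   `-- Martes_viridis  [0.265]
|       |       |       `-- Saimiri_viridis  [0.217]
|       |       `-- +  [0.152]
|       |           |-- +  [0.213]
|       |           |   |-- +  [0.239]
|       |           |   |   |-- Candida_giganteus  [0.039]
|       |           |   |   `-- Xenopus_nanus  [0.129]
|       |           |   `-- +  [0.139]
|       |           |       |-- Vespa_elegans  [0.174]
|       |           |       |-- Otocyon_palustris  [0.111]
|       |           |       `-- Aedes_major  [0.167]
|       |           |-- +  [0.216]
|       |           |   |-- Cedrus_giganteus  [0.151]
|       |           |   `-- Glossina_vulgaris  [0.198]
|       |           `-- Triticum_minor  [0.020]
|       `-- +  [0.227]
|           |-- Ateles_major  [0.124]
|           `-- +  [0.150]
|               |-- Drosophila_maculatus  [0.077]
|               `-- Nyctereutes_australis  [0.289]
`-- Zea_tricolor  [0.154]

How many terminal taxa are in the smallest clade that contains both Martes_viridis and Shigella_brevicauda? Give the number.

10

The MRCA of Martes_viridis and Shigella_brevicauda is the node subtending (((Formica_brevicauda,Carpinus_minor),(Shigella_brevicauda,Triturus_longipes)),(Oncorhynchus_albus,Pan_viridis),(Salamandra_gracilis,(Nomascus_vulgaris,Martes_viridis),Saimiri_viridis)).
That clade contains 10 terminal taxa: Carpinus_minor, Formica_brevicauda, Martes_viridis, Nomascus_vulgaris, Oncorhynchus_albus, Pan_viridis, Saimiri_viridis, Salamandra_gracilis, Shigella_brevicauda, Triturus_longipes.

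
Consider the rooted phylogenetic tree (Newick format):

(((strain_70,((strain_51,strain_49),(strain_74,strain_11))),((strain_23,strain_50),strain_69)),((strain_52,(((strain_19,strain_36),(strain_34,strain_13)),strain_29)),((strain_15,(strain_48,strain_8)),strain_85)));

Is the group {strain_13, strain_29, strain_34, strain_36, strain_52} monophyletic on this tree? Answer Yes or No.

No

The MRCA of the listed taxa subtends (strain_52,(((strain_19,strain_36),(strain_34,strain_13)),strain_29)).
That clade also contains strain_19, which is not in the proposed group, so the group is not monophyletic.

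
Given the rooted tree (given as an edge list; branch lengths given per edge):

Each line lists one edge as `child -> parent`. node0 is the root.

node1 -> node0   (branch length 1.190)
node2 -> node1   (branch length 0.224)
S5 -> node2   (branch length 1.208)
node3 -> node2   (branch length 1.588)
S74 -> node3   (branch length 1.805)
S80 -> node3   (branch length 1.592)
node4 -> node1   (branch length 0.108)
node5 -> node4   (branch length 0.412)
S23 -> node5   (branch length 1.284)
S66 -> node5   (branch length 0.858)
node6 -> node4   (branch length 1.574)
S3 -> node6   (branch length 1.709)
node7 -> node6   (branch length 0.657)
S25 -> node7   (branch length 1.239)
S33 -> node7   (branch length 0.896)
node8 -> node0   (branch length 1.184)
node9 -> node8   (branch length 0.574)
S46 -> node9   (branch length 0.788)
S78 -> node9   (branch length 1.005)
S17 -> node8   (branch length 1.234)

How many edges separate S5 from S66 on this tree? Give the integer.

The MRCA of S5 and S66 is the node subtending ((S5,(S74,S80)),((S23,S66),(S3,(S25,S33)))).
From S5 up to that node: 2 branches. From S66 up to the same node: 3 branches. Total: 2 + 3 = 5.

5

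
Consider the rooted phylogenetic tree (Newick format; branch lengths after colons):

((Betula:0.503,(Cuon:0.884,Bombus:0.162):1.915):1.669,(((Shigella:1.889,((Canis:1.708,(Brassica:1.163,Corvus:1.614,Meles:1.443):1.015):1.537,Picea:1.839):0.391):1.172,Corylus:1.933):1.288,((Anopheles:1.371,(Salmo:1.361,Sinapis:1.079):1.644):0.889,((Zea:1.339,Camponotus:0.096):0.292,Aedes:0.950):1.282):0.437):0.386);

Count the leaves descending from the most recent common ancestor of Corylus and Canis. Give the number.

7

The MRCA of Corylus and Canis is the node subtending ((Shigella,((Canis,(Brassica,Corvus,Meles)),Picea)),Corylus).
That clade contains 7 terminal taxa: Brassica, Canis, Corvus, Corylus, Meles, Picea, Shigella.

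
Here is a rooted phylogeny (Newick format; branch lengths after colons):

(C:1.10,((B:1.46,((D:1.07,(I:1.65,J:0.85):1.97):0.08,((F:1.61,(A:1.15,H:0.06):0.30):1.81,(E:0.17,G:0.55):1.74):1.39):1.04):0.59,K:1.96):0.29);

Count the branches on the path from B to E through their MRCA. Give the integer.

The MRCA of B and E is the node subtending (B,((D,(I,J)),((F,(A,H)),(E,G)))).
From B up to that node: 1 branch. From E up to the same node: 4 branches. Total: 1 + 4 = 5.

5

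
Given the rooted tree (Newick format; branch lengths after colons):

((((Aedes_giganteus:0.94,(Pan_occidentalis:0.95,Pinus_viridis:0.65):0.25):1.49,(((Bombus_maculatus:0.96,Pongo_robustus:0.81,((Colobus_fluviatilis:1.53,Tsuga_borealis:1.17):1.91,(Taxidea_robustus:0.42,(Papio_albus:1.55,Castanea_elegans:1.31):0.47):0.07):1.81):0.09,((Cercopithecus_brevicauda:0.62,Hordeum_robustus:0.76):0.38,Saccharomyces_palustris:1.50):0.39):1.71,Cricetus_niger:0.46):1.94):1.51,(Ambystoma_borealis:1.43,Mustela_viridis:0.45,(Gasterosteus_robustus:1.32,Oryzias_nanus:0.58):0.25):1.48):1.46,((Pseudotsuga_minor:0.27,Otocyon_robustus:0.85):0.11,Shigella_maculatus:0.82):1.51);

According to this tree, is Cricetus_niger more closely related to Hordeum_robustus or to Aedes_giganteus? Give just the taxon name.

The MRCA of Cricetus_niger and Hordeum_robustus subtends (((Bombus_maculatus,Pongo_robustus,((Colobus_fluviatilis,Tsuga_borealis),(Taxidea_robustus,(Papio_albus,Castanea_elegans)))),((Cercopithecus_brevicauda,Hordeum_robustus),Saccharomyces_palustris)),Cricetus_niger) (11 taxa).
The MRCA of Cricetus_niger and Aedes_giganteus subtends ((Aedes_giganteus,(Pan_occidentalis,Pinus_viridis)),(((Bombus_maculatus,Pongo_robustus,((Colobus_fluviatilis,Tsuga_borealis),(Taxidea_robustus,(Papio_albus,Castanea_elegans)))),((Cercopithecus_brevicauda,Hordeum_robustus),Saccharomyces_palustris)),Cricetus_niger)) (14 taxa).
The first is nested inside the second, so Cricetus_niger shares a more recent common ancestor with Hordeum_robustus.

Hordeum_robustus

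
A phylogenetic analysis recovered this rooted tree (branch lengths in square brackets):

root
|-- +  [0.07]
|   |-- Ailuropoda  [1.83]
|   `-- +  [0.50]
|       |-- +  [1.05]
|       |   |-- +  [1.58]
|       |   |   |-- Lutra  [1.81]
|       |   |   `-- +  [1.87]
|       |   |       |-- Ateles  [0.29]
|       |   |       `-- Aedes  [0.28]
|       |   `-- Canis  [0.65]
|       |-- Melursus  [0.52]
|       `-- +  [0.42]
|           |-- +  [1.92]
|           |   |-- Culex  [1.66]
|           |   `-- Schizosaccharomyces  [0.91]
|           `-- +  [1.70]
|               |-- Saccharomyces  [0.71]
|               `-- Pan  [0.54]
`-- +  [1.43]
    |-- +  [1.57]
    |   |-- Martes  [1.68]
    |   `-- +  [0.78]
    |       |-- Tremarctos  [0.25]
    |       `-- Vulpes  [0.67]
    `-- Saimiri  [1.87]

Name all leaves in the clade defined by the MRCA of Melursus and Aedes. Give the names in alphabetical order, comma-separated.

Tracing Melursus: it sits inside (((Lutra,(Ateles,Aedes)),Canis),Melursus,((Culex,Schizosaccharomyces),(Saccharomyces,Pan))).
Tracing Aedes: it sits inside (Ateles,Aedes).
The smallest clade enclosing both is (((Lutra,(Ateles,Aedes)),Canis),Melursus,((Culex,Schizosaccharomyces),(Saccharomyces,Pan))); the answer is its 9 terminal taxa in alphabetical order.

Aedes, Ateles, Canis, Culex, Lutra, Melursus, Pan, Saccharomyces, Schizosaccharomyces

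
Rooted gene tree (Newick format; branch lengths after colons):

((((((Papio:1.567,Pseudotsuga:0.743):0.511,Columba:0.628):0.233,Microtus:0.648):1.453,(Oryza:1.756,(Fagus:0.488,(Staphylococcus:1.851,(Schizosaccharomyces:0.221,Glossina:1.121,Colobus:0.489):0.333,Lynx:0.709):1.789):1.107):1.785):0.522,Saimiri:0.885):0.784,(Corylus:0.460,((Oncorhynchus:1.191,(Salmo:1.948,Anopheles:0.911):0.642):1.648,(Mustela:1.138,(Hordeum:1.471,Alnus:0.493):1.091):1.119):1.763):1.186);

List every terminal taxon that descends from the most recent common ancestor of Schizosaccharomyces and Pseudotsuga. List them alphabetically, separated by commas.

Colobus, Columba, Fagus, Glossina, Lynx, Microtus, Oryza, Papio, Pseudotsuga, Schizosaccharomyces, Staphylococcus

Tracing Schizosaccharomyces: it sits inside (Schizosaccharomyces,Glossina,Colobus).
Tracing Pseudotsuga: it sits inside (Papio,Pseudotsuga).
The smallest clade enclosing both is ((((Papio,Pseudotsuga),Columba),Microtus),(Oryza,(Fagus,(Staphylococcus,(Schizosaccharomyces,Glossina,Colobus),Lynx)))); the answer is its 11 terminal taxa in alphabetical order.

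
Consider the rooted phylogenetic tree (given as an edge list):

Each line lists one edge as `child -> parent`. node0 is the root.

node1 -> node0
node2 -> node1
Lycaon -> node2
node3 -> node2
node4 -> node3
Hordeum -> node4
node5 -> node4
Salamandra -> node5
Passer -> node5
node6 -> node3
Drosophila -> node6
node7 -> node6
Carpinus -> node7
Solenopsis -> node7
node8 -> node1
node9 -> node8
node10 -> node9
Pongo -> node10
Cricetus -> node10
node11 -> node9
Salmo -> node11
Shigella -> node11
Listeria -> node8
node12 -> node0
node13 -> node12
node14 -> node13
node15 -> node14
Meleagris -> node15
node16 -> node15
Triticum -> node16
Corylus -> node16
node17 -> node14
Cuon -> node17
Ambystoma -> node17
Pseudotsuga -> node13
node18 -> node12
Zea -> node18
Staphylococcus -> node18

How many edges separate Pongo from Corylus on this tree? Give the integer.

11

The MRCA of Pongo and Corylus is the root of the tree.
From Pongo up to that node: 5 branches. From Corylus up to the same node: 6 branches. Total: 5 + 6 = 11.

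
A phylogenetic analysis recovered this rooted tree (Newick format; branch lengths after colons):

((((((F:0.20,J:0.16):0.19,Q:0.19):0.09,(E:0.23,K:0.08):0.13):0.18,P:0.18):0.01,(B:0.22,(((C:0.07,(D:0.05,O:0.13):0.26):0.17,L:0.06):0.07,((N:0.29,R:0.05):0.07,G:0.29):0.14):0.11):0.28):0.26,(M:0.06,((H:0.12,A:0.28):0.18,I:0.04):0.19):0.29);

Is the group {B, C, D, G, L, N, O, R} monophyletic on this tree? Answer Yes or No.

Yes

The most recent common ancestor of these taxa subtends (B,(((C,(D,O)),L),((N,R),G))).
That clade has exactly 8 tips — every listed taxon and nothing else — so the group is monophyletic.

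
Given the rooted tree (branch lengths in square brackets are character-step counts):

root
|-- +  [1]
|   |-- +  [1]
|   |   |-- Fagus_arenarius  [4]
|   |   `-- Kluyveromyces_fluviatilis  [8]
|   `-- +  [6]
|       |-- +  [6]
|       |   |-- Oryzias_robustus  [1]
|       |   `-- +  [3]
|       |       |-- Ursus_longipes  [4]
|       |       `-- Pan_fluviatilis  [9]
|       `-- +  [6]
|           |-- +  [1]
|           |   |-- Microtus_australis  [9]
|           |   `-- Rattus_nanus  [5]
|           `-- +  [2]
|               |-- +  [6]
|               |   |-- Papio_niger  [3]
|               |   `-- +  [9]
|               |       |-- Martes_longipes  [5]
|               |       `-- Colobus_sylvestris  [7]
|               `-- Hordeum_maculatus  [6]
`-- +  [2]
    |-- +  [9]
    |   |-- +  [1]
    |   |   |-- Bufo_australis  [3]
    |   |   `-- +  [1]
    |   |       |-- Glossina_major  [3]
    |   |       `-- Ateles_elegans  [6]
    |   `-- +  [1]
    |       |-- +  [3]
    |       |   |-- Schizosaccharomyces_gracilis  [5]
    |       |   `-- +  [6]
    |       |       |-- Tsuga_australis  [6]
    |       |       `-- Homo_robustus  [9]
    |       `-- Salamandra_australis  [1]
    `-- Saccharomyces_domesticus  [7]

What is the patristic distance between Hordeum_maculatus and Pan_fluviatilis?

32

The path runs Hordeum_maculatus → … → MRCA → … → Pan_fluviatilis; the MRCA is the node subtending ((Oryzias_robustus,(Ursus_longipes,Pan_fluviatilis)),((Microtus_australis,Rattus_nanus),((Papio_niger,(Martes_longipes,Colobus_sylvestris)),Hordeum_maculatus))).
Branch lengths along that path: 6 + 2 + 6 + 6 + 3 + 9 = 32.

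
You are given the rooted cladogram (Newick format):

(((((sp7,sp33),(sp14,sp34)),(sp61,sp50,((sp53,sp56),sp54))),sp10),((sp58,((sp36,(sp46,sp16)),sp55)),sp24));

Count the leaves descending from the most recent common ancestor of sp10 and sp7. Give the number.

10

The MRCA of sp10 and sp7 is the node subtending ((((sp7,sp33),(sp14,sp34)),(sp61,sp50,((sp53,sp56),sp54))),sp10).
That clade contains 10 terminal taxa: sp10, sp14, sp33, sp34, sp50, sp53, sp54, sp56, sp61, sp7.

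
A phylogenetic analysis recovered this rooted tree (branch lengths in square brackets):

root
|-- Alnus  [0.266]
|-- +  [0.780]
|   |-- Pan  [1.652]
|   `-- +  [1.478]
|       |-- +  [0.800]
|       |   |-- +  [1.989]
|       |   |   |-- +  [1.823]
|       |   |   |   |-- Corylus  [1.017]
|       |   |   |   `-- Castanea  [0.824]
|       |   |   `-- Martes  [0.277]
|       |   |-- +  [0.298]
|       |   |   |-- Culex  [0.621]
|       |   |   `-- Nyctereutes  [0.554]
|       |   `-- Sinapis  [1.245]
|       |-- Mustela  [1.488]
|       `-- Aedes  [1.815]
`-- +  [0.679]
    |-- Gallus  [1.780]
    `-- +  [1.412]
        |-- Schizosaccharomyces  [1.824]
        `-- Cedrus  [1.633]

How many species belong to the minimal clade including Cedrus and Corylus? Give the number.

The MRCA of Cedrus and Corylus is the root, so the clade is the entire tree.
That clade contains 13 terminal taxa: Aedes, Alnus, Castanea, Cedrus, Corylus, Culex, Gallus, Martes, Mustela, Nyctereutes, Pan, Schizosaccharomyces, Sinapis.

13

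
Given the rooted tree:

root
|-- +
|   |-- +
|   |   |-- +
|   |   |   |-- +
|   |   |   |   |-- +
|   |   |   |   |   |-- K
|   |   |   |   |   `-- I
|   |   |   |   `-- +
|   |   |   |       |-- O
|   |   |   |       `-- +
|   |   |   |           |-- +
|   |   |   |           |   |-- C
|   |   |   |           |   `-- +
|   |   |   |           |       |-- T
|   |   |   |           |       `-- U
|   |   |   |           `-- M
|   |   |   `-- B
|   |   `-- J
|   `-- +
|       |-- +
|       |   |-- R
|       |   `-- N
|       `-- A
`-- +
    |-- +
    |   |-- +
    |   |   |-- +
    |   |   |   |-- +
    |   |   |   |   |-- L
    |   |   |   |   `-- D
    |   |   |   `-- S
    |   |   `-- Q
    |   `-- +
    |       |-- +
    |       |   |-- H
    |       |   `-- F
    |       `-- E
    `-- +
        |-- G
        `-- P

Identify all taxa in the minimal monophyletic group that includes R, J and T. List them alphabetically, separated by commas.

A, B, C, I, J, K, M, N, O, R, T, U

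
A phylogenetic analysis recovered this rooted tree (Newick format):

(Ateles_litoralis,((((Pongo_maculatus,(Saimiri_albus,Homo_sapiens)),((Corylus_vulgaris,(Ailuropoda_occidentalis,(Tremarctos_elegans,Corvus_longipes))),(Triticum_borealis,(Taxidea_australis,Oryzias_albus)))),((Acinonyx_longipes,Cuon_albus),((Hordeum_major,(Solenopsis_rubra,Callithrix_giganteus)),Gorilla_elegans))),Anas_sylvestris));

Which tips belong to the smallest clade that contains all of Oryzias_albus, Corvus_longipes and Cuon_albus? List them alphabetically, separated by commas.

Acinonyx_longipes, Ailuropoda_occidentalis, Callithrix_giganteus, Corvus_longipes, Corylus_vulgaris, Cuon_albus, Gorilla_elegans, Homo_sapiens, Hordeum_major, Oryzias_albus, Pongo_maculatus, Saimiri_albus, Solenopsis_rubra, Taxidea_australis, Tremarctos_elegans, Triticum_borealis

Tracing Oryzias_albus: it sits inside (Taxidea_australis,Oryzias_albus).
Tracing Corvus_longipes: it sits inside (Tremarctos_elegans,Corvus_longipes).
Tracing Cuon_albus: it sits inside (Acinonyx_longipes,Cuon_albus).
The smallest clade enclosing all 3 is (((Pongo_maculatus,(Saimiri_albus,Homo_sapiens)),((Corylus_vulgaris,(Ailuropoda_occidentalis,(Tremarctos_elegans,Corvus_longipes))),(Triticum_borealis,(Taxidea_australis,Oryzias_albus)))),((Acinonyx_longipes,Cuon_albus),((Hordeum_major,(Solenopsis_rubra,Callithrix_giganteus)),Gorilla_elegans))); the answer is its 16 terminal taxa in alphabetical order.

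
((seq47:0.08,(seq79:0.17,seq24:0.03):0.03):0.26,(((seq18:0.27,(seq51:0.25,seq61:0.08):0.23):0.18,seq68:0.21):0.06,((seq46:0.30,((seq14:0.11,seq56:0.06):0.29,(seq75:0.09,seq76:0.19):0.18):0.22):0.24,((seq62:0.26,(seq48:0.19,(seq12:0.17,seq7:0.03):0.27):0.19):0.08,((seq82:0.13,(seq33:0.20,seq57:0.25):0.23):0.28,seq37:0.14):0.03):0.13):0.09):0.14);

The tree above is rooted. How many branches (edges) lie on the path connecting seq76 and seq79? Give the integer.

9

The MRCA of seq76 and seq79 is the root of the tree.
From seq76 up to that node: 6 branches. From seq79 up to the same node: 3 branches. Total: 6 + 3 = 9.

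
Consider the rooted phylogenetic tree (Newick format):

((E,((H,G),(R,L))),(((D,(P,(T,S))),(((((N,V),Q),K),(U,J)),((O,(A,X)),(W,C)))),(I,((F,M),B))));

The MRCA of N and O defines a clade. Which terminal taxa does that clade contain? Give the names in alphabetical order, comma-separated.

A, C, J, K, N, O, Q, U, V, W, X

Tracing N: it sits inside (N,V).
Tracing O: it sits inside (O,(A,X)).
The smallest clade enclosing both is (((((N,V),Q),K),(U,J)),((O,(A,X)),(W,C))); the answer is its 11 terminal taxa in alphabetical order.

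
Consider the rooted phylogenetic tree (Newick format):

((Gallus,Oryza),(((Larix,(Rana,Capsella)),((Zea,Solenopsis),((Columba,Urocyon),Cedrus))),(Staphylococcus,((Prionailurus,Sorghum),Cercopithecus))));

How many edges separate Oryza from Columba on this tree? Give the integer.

8

The MRCA of Oryza and Columba is the root of the tree.
From Oryza up to that node: 2 branches. From Columba up to the same node: 6 branches. Total: 2 + 6 = 8.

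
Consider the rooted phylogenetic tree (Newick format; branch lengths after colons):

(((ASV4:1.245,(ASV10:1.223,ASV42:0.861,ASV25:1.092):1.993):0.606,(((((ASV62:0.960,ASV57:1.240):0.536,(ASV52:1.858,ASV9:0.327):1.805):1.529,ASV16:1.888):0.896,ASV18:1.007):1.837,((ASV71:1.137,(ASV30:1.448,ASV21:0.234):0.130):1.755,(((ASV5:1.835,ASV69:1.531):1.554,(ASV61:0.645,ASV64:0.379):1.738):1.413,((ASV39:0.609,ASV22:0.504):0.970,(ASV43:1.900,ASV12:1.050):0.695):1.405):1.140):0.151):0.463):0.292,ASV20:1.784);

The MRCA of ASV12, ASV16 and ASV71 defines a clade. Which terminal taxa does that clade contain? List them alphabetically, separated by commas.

ASV12, ASV16, ASV18, ASV21, ASV22, ASV30, ASV39, ASV43, ASV5, ASV52, ASV57, ASV61, ASV62, ASV64, ASV69, ASV71, ASV9

Tracing ASV12: it sits inside (ASV43,ASV12).
Tracing ASV16: it sits inside (((ASV62,ASV57),(ASV52,ASV9)),ASV16).
Tracing ASV71: it sits inside (ASV71,(ASV30,ASV21)).
The smallest clade enclosing all 3 is (((((ASV62,ASV57),(ASV52,ASV9)),ASV16),ASV18),((ASV71,(ASV30,ASV21)),(((ASV5,ASV69),(ASV61,ASV64)),((ASV39,ASV22),(ASV43,ASV12))))); the answer is its 17 terminal taxa in alphabetical order.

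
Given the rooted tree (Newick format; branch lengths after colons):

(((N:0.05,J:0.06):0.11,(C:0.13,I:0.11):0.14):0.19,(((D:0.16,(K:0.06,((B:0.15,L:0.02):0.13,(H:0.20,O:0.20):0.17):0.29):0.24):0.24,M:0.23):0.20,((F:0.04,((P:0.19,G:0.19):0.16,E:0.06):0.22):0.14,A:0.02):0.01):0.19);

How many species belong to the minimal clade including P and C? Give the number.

The MRCA of P and C is the root, so the clade is the entire tree.
That clade contains 16 terminal taxa: A, B, C, D, E, F, G, H, I, J, K, L, M, N, O, P.

16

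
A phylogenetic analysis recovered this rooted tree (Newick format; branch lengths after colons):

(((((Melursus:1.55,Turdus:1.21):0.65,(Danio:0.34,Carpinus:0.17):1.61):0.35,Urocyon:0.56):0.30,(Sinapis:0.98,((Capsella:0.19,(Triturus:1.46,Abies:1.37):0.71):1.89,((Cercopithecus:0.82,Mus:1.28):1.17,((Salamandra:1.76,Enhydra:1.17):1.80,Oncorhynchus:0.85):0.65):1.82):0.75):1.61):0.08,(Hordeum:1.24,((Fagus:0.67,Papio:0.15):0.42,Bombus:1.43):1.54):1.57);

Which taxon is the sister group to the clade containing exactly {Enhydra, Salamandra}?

The clade containing exactly {Enhydra, Salamandra} attaches to the tree at the node subtending ((Salamandra,Enhydra),Oncorhynchus).
The other lineage descending from that same node — the sister group — is the single tip Oncorhynchus.

Oncorhynchus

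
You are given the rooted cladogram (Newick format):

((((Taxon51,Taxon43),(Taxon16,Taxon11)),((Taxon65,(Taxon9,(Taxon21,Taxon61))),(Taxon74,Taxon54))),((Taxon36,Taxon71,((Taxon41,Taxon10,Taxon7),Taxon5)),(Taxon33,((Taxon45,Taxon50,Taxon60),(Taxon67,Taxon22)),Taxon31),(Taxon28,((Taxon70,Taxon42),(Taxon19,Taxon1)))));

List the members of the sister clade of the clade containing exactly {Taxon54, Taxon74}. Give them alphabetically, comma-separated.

Taxon21, Taxon61, Taxon65, Taxon9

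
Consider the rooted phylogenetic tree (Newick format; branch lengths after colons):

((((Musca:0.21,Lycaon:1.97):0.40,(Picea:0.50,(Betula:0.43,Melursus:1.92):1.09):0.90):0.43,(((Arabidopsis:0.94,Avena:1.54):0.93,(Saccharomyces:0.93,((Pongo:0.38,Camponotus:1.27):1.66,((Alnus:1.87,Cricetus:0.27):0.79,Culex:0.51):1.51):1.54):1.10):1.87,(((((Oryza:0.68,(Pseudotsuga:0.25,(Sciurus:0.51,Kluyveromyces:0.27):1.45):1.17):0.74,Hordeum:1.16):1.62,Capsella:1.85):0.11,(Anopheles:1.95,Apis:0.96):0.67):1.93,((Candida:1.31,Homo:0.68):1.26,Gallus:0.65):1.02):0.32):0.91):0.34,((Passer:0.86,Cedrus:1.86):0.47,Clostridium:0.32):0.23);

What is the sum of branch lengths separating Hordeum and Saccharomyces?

The path runs Hordeum → … → MRCA → … → Saccharomyces; the MRCA is the node subtending (((Arabidopsis,Avena),(Saccharomyces,((Pongo,Camponotus),((Alnus,Cricetus),Culex)))),(((((Oryza,(Pseudotsuga,(Sciurus,Kluyveromyces))),Hordeum),Capsella),(Anopheles,Apis)),((Candida,Homo),Gallus))).
Branch lengths along that path: 1.16 + 1.62 + 0.11 + 1.93 + 0.32 + 1.87 + 1.10 + 0.93 = 9.04.

9.04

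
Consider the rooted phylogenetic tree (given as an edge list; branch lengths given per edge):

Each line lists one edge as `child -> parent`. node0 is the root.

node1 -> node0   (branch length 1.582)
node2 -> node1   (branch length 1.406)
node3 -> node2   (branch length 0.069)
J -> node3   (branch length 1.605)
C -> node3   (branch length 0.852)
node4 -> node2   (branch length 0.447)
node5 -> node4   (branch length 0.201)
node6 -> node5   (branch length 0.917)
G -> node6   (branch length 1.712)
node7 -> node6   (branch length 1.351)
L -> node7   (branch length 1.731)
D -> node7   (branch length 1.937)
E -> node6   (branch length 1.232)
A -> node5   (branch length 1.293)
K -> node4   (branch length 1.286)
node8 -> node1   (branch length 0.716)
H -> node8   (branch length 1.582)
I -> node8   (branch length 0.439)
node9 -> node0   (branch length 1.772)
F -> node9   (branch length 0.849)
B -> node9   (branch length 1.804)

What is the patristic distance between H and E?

The path runs H → … → MRCA → … → E; the MRCA is the node subtending (((J,C),(((G,(L,D),E),A),K)),(H,I)).
Branch lengths along that path: 1.582 + 0.716 + 1.406 + 0.447 + 0.201 + 0.917 + 1.232 = 6.501.

6.501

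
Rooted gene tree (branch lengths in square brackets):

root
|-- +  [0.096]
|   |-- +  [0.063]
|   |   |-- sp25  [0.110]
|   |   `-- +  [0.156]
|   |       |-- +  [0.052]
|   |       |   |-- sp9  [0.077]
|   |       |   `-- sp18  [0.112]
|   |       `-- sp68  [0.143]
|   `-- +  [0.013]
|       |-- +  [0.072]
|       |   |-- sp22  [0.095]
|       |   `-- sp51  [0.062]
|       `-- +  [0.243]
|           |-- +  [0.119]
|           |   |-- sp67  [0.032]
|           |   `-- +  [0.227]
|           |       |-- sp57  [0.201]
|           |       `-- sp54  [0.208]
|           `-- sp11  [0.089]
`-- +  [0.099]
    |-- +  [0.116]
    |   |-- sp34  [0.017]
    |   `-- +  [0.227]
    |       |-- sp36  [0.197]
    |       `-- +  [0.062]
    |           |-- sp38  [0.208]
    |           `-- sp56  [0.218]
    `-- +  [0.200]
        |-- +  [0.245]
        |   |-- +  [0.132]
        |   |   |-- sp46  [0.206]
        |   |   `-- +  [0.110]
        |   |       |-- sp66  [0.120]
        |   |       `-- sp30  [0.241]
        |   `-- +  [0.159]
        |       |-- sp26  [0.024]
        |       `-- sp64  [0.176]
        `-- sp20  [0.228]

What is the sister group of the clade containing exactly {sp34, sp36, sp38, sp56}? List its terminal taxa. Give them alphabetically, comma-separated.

The clade containing exactly {sp34, sp36, sp38, sp56} attaches to the tree at the node subtending ((sp34,(sp36,(sp38,sp56))),(((sp46,(sp66,sp30)),(sp26,sp64)),sp20)).
The other lineage descending from that same node — the sister group — is (((sp46,(sp66,sp30)),(sp26,sp64)),sp20); its 6 tips in alphabetical order are the answer.

sp20, sp26, sp30, sp46, sp64, sp66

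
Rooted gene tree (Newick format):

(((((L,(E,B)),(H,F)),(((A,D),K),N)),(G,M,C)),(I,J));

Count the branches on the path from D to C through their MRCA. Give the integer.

The MRCA of D and C is the node subtending ((((L,(E,B)),(H,F)),(((A,D),K),N)),(G,M,C)).
From D up to that node: 5 branches. From C up to the same node: 2 branches. Total: 5 + 2 = 7.

7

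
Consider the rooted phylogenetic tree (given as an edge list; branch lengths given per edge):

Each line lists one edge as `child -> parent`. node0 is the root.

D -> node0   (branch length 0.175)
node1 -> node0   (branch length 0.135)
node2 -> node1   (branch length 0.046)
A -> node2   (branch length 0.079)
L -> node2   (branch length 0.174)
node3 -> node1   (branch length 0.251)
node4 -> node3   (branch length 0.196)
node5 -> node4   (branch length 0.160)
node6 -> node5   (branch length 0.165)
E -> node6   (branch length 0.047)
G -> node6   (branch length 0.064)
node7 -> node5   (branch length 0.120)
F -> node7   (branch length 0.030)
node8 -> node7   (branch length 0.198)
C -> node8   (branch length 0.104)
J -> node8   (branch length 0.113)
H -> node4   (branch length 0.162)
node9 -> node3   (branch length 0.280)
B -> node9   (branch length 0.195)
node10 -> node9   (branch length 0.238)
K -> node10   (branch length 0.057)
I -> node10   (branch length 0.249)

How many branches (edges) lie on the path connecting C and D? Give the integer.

8

The MRCA of C and D is the root of the tree.
From C up to that node: 7 branches. From D up to the same node: 1 branch. Total: 7 + 1 = 8.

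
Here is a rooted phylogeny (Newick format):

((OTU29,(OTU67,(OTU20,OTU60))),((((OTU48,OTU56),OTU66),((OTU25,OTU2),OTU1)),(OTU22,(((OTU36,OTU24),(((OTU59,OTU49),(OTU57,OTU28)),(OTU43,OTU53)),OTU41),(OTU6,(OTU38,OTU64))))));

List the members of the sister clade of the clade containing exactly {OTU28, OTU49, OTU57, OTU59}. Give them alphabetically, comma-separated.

The clade containing exactly {OTU28, OTU49, OTU57, OTU59} attaches to the tree at the node subtending (((OTU59,OTU49),(OTU57,OTU28)),(OTU43,OTU53)).
The other lineage descending from that same node — the sister group — is (OTU43,OTU53); its 2 tips in alphabetical order are the answer.

OTU43, OTU53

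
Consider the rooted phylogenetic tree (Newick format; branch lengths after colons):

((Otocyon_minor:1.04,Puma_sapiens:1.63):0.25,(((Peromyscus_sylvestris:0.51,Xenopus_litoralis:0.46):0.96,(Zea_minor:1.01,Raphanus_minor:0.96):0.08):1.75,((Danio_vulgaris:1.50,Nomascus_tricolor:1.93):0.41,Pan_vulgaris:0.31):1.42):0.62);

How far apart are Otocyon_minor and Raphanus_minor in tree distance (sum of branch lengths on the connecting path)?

The path runs Otocyon_minor → … → MRCA → … → Raphanus_minor; the MRCA is the root of the tree.
Branch lengths along that path: 1.04 + 0.25 + 0.62 + 1.75 + 0.08 + 0.96 = 4.70.

4.70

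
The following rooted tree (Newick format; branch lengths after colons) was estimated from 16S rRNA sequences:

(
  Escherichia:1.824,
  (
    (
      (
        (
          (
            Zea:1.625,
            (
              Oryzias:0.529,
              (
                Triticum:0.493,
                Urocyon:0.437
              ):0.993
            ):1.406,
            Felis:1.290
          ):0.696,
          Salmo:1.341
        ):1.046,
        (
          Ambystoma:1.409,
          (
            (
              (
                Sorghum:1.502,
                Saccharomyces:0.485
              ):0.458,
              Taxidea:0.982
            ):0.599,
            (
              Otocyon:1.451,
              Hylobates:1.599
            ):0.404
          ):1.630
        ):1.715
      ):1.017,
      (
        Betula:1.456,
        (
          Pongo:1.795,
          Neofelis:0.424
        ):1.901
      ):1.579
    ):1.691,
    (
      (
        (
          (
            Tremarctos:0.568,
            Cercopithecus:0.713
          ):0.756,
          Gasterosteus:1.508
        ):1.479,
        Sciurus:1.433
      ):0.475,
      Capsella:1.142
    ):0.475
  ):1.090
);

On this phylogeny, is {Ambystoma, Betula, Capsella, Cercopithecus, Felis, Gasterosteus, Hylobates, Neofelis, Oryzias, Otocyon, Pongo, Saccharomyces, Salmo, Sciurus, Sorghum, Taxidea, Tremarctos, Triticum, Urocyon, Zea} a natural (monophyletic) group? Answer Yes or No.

The most recent common ancestor of these taxa subtends (((((Zea,(Oryzias,(Triticum,Urocyon)),Felis),Salmo),(Ambystoma,(((Sorghum,Saccharomyces),Taxidea),(Otocyon,Hylobates)))),(Betula,(Pongo,Neofelis))),((((Tremarctos,Cercopithecus),Gasterosteus),Sciurus),Capsella)).
That clade has exactly 20 tips — every listed taxon and nothing else — so the group is monophyletic.

Yes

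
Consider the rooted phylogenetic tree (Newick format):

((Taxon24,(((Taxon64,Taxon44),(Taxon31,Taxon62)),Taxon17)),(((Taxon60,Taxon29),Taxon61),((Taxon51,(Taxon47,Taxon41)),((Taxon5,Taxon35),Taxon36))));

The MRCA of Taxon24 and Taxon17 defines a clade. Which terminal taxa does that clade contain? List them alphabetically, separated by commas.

Tracing Taxon24: it sits inside (Taxon24,(((Taxon64,Taxon44),(Taxon31,Taxon62)),Taxon17)).
Tracing Taxon17: it sits inside (((Taxon64,Taxon44),(Taxon31,Taxon62)),Taxon17).
The smallest clade enclosing both is (Taxon24,(((Taxon64,Taxon44),(Taxon31,Taxon62)),Taxon17)); the answer is its 6 terminal taxa in alphabetical order.

Taxon17, Taxon24, Taxon31, Taxon44, Taxon62, Taxon64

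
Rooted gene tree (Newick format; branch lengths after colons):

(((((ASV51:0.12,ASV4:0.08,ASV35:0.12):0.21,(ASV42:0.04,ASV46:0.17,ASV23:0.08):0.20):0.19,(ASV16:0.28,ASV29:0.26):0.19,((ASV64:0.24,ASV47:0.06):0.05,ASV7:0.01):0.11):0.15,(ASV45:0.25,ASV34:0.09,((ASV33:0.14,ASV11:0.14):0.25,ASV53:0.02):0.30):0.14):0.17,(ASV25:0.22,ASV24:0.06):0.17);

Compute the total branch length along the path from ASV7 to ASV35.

0.64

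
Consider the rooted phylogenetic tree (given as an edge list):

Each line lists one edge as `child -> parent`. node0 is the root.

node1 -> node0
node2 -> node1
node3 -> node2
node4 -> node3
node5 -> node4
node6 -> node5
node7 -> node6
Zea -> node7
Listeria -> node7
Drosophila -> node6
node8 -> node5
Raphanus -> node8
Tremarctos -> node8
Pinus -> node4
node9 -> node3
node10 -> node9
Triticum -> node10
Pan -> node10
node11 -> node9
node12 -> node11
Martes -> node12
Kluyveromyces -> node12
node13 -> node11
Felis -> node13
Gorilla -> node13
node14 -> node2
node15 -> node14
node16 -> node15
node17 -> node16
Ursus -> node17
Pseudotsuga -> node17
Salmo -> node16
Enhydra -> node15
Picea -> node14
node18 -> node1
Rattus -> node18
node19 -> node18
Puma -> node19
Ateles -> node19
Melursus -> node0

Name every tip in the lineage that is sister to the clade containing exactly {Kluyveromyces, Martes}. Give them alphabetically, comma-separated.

Felis, Gorilla

The clade containing exactly {Kluyveromyces, Martes} attaches to the tree at the node subtending ((Martes,Kluyveromyces),(Felis,Gorilla)).
The other lineage descending from that same node — the sister group — is (Felis,Gorilla); its 2 tips in alphabetical order are the answer.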